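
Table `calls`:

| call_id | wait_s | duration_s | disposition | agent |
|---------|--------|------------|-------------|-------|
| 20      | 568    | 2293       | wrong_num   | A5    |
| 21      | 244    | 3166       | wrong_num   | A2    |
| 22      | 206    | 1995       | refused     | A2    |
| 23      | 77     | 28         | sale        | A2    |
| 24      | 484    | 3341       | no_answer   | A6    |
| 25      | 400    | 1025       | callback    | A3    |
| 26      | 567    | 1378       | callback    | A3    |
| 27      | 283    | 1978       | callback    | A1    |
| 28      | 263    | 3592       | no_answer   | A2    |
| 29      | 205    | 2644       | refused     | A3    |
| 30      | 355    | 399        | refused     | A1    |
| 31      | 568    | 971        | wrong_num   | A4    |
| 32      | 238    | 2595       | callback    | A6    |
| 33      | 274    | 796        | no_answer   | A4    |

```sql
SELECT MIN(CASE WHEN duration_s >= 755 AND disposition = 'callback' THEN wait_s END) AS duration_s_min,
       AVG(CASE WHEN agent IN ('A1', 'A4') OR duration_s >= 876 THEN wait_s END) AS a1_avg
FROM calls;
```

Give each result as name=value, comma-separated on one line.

duration_s_min=238, a1_avg=358.0769230769

[duration_s_min: duration_s >= 755 AND disposition = 'callback']
call_id=20: ✗
call_id=21: ✗
call_id=22: ✗
call_id=23: ✗
call_id=24: ✗
call_id=25: ✓ → 400
call_id=26: ✓ → 567
call_id=27: ✓ → 283
call_id=28: ✗
call_id=29: ✗
call_id=30: ✗
call_id=31: ✗
call_id=32: ✓ → 238
call_id=33: ✗
duration_s_min = MIN(400, 567, 283, 238) = 238
—
[a1_avg: agent IN ('A1', 'A4') OR duration_s >= 876]
call_id=20: ✓ → 568
call_id=21: ✓ → 244
call_id=22: ✓ → 206
call_id=23: ✗
call_id=24: ✓ → 484
call_id=25: ✓ → 400
call_id=26: ✓ → 567
call_id=27: ✓ → 283
call_id=28: ✓ → 263
call_id=29: ✓ → 205
call_id=30: ✓ → 355
call_id=31: ✓ → 568
call_id=32: ✓ → 238
call_id=33: ✓ → 274
a1_avg = (568 + 244 + 206 + 484 + 400 + 567 + 283 + 263 + 205 + 355 + 568 + 238 + 274) / 13 = 358.0769230769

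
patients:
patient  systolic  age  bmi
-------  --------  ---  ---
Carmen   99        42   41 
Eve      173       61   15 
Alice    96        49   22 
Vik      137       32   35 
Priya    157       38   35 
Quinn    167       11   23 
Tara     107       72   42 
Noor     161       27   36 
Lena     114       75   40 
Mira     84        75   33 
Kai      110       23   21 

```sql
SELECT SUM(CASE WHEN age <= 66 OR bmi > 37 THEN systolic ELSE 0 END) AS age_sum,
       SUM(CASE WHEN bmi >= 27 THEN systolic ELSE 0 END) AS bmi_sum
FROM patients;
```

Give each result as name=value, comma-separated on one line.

[age_sum: age <= 66 OR bmi > 37]
patient=Carmen: ✓ → 99
patient=Eve: ✓ → 173
patient=Alice: ✓ → 96
patient=Vik: ✓ → 137
patient=Priya: ✓ → 157
patient=Quinn: ✓ → 167
patient=Tara: ✓ → 107
patient=Noor: ✓ → 161
patient=Lena: ✓ → 114
patient=Mira: ✗
patient=Kai: ✓ → 110
age_sum = 99 + 173 + 96 + 137 + 157 + 167 + 107 + 161 + 114 + 110 = 1321
—
[bmi_sum: bmi >= 27]
patient=Carmen: ✓ → 99
patient=Eve: ✗
patient=Alice: ✗
patient=Vik: ✓ → 137
patient=Priya: ✓ → 157
patient=Quinn: ✗
patient=Tara: ✓ → 107
patient=Noor: ✓ → 161
patient=Lena: ✓ → 114
patient=Mira: ✓ → 84
patient=Kai: ✗
bmi_sum = 99 + 137 + 157 + 107 + 161 + 114 + 84 = 859

age_sum=1321, bmi_sum=859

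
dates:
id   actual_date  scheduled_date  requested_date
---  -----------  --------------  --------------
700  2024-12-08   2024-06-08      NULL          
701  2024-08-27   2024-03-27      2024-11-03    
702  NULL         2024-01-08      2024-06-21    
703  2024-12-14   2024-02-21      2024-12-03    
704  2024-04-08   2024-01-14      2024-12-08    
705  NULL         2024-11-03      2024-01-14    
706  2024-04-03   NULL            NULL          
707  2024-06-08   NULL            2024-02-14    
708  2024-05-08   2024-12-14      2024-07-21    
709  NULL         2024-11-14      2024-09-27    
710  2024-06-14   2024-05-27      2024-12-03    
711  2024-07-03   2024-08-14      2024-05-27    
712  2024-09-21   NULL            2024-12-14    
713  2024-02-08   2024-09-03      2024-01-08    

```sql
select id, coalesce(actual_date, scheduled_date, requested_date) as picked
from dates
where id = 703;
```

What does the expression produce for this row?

id = 703: actual_date=2024-12-14, scheduled_date=2024-02-21, requested_date=2024-12-03.
actual_date=2024-12-14 → 2024-12-14

2024-12-14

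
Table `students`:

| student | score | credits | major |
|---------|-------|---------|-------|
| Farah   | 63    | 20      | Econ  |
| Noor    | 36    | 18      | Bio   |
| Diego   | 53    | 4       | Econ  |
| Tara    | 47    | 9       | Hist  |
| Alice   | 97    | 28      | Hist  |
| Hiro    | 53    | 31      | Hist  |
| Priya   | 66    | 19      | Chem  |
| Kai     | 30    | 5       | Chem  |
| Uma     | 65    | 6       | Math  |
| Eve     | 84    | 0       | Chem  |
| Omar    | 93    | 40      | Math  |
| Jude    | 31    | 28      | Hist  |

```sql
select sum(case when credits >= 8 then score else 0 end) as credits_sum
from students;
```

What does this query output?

486

student=Farah: ✓ → 63
student=Noor: ✓ → 36
student=Diego: ✗
student=Tara: ✓ → 47
student=Alice: ✓ → 97
student=Hiro: ✓ → 53
student=Priya: ✓ → 66
student=Kai: ✗
student=Uma: ✗
student=Eve: ✗
student=Omar: ✓ → 93
student=Jude: ✓ → 31
credits_sum = 63 + 36 + 47 + 97 + 53 + 66 + 93 + 31 = 486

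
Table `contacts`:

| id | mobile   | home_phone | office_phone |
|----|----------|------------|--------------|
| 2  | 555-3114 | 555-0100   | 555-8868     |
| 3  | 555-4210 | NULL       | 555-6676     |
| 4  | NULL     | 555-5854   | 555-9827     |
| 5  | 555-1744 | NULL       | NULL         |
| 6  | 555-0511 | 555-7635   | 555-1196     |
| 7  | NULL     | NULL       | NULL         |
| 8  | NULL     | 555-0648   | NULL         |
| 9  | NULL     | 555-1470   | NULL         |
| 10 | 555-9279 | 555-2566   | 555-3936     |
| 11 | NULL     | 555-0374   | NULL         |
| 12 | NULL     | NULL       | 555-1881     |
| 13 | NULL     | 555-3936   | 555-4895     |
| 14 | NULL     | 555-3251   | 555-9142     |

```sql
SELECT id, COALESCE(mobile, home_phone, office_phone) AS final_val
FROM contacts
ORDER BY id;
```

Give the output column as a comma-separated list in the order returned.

555-3114, 555-4210, 555-5854, 555-1744, 555-0511, NULL, 555-0648, 555-1470, 555-9279, 555-0374, 555-1881, 555-3936, 555-3251

id=2: mobile=555-3114 → 555-3114
id=3: mobile=555-4210 → 555-4210
id=4: mobile=NULL, home_phone=555-5854 → 555-5854
id=5: mobile=555-1744 → 555-1744
id=6: mobile=555-0511 → 555-0511
id=7: mobile=NULL, home_phone=NULL, office_phone=NULL (all NULL) → NULL
id=8: mobile=NULL, home_phone=555-0648 → 555-0648
id=9: mobile=NULL, home_phone=555-1470 → 555-1470
id=10: mobile=555-9279 → 555-9279
id=11: mobile=NULL, home_phone=555-0374 → 555-0374
id=12: mobile=NULL, home_phone=NULL, office_phone=555-1881 → 555-1881
id=13: mobile=NULL, home_phone=555-3936 → 555-3936
id=14: mobile=NULL, home_phone=555-3251 → 555-3251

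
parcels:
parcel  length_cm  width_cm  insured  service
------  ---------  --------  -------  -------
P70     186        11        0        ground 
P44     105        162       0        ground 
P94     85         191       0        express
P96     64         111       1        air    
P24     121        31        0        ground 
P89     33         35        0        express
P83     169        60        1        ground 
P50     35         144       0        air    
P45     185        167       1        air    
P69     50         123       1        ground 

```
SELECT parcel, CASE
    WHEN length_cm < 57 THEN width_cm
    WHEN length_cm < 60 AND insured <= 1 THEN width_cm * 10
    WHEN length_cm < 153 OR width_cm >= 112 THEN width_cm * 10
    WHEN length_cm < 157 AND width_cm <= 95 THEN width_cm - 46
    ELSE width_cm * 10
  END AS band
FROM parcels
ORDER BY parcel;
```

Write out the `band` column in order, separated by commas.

310, 1620, 1670, 144, 123, 110, 600, 35, 1910, 1110

parcel=P24: length_cm < 153 OR width_cm >= 112 → 310
parcel=P44: length_cm < 153 OR width_cm >= 112 → 1620
parcel=P45: length_cm < 153 OR width_cm >= 112 → 1670
parcel=P50: length_cm < 57 → 144
parcel=P69: length_cm < 57 → 123
parcel=P70: ELSE → 110
parcel=P83: ELSE → 600
parcel=P89: length_cm < 57 → 35
parcel=P94: length_cm < 153 OR width_cm >= 112 → 1910
parcel=P96: length_cm < 153 OR width_cm >= 112 → 1110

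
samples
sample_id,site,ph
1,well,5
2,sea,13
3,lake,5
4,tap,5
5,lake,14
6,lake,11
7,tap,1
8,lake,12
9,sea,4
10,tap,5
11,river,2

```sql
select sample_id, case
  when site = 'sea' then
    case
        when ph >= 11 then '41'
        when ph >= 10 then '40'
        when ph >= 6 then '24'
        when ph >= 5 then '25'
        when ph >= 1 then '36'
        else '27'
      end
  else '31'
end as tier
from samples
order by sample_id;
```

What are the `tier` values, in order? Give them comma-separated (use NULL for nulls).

sample_id=1: site='well' → outer ELSE → 31
sample_id=2: site='sea' → inner[ph >= 11] → 41
sample_id=3: site='lake' → outer ELSE → 31
sample_id=4: site='tap' → outer ELSE → 31
sample_id=5: site='lake' → outer ELSE → 31
sample_id=6: site='lake' → outer ELSE → 31
sample_id=7: site='tap' → outer ELSE → 31
sample_id=8: site='lake' → outer ELSE → 31
sample_id=9: site='sea' → inner[ph >= 1] → 36
sample_id=10: site='tap' → outer ELSE → 31
sample_id=11: site='river' → outer ELSE → 31

31, 41, 31, 31, 31, 31, 31, 31, 36, 31, 31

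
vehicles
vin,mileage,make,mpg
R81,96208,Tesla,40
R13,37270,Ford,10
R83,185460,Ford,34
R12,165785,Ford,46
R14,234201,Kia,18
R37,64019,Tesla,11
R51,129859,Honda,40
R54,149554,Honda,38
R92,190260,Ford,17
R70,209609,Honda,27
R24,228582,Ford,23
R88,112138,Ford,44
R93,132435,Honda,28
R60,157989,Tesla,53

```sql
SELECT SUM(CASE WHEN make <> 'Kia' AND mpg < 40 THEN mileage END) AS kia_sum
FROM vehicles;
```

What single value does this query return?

vin=R81: ✗
vin=R13: ✓ → 37270
vin=R83: ✓ → 185460
vin=R12: ✗
vin=R14: ✗
vin=R37: ✓ → 64019
vin=R51: ✗
vin=R54: ✓ → 149554
vin=R92: ✓ → 190260
vin=R70: ✓ → 209609
vin=R24: ✓ → 228582
vin=R88: ✗
vin=R93: ✓ → 132435
vin=R60: ✗
kia_sum = 37270 + 185460 + 64019 + 149554 + 190260 + 209609 + 228582 + 132435 = 1197189

1197189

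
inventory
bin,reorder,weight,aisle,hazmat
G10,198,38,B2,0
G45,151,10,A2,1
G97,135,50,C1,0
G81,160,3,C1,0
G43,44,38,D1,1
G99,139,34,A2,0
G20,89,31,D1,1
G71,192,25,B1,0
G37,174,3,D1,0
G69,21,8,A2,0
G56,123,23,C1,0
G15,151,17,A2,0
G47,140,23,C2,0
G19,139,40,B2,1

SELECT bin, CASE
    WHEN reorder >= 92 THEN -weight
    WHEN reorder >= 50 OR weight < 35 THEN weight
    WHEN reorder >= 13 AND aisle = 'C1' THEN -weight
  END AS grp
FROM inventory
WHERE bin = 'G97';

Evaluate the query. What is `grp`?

-50

bin = G97: reorder=135, weight=50, aisle=C1, hazmat=0.
reorder >= 92 → true → -50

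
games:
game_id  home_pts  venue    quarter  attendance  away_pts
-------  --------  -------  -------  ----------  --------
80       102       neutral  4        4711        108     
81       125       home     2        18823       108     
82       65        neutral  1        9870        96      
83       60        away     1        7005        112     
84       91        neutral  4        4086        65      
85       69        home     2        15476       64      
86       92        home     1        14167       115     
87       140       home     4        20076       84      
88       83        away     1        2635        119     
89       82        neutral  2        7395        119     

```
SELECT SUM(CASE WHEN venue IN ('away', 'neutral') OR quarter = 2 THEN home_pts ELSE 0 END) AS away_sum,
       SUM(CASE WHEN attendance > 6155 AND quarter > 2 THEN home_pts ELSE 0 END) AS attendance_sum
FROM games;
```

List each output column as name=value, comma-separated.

away_sum=677, attendance_sum=140

[away_sum: venue IN ('away', 'neutral') OR quarter = 2]
game_id=80: ✓ → 102
game_id=81: ✓ → 125
game_id=82: ✓ → 65
game_id=83: ✓ → 60
game_id=84: ✓ → 91
game_id=85: ✓ → 69
game_id=86: ✗
game_id=87: ✗
game_id=88: ✓ → 83
game_id=89: ✓ → 82
away_sum = 102 + 125 + 65 + 60 + 91 + 69 + 83 + 82 = 677
—
[attendance_sum: attendance > 6155 AND quarter > 2]
game_id=80: ✗
game_id=81: ✗
game_id=82: ✗
game_id=83: ✗
game_id=84: ✗
game_id=85: ✗
game_id=86: ✗
game_id=87: ✓ → 140
game_id=88: ✗
game_id=89: ✗
attendance_sum = 140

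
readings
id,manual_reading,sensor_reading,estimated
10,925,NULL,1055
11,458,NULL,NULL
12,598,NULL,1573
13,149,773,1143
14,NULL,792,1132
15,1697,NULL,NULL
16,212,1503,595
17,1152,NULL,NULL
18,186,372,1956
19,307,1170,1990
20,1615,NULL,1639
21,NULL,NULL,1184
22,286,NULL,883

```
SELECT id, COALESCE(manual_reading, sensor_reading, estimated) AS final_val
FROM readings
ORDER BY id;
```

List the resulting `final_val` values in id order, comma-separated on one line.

925, 458, 598, 149, 792, 1697, 212, 1152, 186, 307, 1615, 1184, 286

id=10: manual_reading=925 → 925
id=11: manual_reading=458 → 458
id=12: manual_reading=598 → 598
id=13: manual_reading=149 → 149
id=14: manual_reading=NULL, sensor_reading=792 → 792
id=15: manual_reading=1697 → 1697
id=16: manual_reading=212 → 212
id=17: manual_reading=1152 → 1152
id=18: manual_reading=186 → 186
id=19: manual_reading=307 → 307
id=20: manual_reading=1615 → 1615
id=21: manual_reading=NULL, sensor_reading=NULL, estimated=1184 → 1184
id=22: manual_reading=286 → 286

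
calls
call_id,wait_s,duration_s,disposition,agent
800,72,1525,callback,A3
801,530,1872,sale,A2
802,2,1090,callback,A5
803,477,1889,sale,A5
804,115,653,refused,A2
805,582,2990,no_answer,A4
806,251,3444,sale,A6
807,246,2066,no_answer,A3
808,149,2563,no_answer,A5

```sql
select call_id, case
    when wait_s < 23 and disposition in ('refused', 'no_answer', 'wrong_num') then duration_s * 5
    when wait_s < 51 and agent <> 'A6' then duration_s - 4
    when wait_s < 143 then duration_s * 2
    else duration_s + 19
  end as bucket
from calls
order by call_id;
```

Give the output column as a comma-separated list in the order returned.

call_id=800: wait_s < 143 → 3050
call_id=801: ELSE → 1891
call_id=802: wait_s < 51 and agent <> 'A6' → 1086
call_id=803: ELSE → 1908
call_id=804: wait_s < 143 → 1306
call_id=805: ELSE → 3009
call_id=806: ELSE → 3463
call_id=807: ELSE → 2085
call_id=808: ELSE → 2582

3050, 1891, 1086, 1908, 1306, 3009, 3463, 2085, 2582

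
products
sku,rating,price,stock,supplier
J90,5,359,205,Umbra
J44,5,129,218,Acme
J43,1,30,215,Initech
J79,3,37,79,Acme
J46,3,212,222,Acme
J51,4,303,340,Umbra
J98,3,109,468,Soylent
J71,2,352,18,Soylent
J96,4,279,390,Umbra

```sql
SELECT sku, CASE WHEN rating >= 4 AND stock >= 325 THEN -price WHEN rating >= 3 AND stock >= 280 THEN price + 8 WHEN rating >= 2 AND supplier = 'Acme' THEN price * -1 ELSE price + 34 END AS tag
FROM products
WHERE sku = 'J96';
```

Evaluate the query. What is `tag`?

-279

sku = J96: rating=4, price=279, stock=390, supplier=Umbra.
rating >= 4 AND stock >= 325 → true → -279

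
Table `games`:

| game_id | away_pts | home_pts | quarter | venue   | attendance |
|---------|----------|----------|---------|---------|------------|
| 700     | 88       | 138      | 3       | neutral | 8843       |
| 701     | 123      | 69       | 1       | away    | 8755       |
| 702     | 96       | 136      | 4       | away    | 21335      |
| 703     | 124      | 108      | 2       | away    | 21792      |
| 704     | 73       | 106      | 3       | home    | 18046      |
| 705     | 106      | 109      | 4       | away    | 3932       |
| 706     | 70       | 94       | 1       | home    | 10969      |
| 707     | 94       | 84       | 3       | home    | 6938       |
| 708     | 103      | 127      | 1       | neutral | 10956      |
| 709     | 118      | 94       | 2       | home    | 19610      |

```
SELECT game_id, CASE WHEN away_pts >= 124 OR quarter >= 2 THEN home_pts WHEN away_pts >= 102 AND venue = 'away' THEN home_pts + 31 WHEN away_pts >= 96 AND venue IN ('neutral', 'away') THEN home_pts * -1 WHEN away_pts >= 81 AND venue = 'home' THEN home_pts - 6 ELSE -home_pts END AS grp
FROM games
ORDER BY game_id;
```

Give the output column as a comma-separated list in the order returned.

138, 100, 136, 108, 106, 109, -94, 84, -127, 94

game_id=700: away_pts >= 124 OR quarter >= 2 → 138
game_id=701: away_pts >= 102 AND venue = 'away' → 100
game_id=702: away_pts >= 124 OR quarter >= 2 → 136
game_id=703: away_pts >= 124 OR quarter >= 2 → 108
game_id=704: away_pts >= 124 OR quarter >= 2 → 106
game_id=705: away_pts >= 124 OR quarter >= 2 → 109
game_id=706: ELSE → -94
game_id=707: away_pts >= 124 OR quarter >= 2 → 84
game_id=708: away_pts >= 96 AND venue IN ('neutral', 'away') → -127
game_id=709: away_pts >= 124 OR quarter >= 2 → 94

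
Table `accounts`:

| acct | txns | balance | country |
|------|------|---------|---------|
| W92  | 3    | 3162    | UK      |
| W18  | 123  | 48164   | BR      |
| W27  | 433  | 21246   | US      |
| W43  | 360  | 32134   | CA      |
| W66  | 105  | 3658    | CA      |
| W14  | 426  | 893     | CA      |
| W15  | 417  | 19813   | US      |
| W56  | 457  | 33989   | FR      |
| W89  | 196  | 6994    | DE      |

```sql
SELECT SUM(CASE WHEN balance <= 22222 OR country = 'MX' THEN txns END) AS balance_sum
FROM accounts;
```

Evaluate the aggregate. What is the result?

1580

acct=W92: ✓ → 3
acct=W18: ✗
acct=W27: ✓ → 433
acct=W43: ✗
acct=W66: ✓ → 105
acct=W14: ✓ → 426
acct=W15: ✓ → 417
acct=W56: ✗
acct=W89: ✓ → 196
balance_sum = 3 + 433 + 105 + 426 + 417 + 196 = 1580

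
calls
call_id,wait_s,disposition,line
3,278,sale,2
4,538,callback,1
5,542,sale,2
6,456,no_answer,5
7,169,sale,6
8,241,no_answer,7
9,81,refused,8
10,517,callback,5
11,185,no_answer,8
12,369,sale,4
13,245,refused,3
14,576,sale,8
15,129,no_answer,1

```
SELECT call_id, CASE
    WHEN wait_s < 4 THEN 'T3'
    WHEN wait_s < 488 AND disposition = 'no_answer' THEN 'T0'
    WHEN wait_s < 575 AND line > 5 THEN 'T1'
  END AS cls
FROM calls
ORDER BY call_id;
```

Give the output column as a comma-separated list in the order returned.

NULL, NULL, NULL, T0, T1, T0, T1, NULL, T0, NULL, NULL, NULL, T0

call_id=3: (no match → NULL) → NULL
call_id=4: (no match → NULL) → NULL
call_id=5: (no match → NULL) → NULL
call_id=6: wait_s < 488 AND disposition = 'no_answer' → T0
call_id=7: wait_s < 575 AND line > 5 → T1
call_id=8: wait_s < 488 AND disposition = 'no_answer' → T0
call_id=9: wait_s < 575 AND line > 5 → T1
call_id=10: (no match → NULL) → NULL
call_id=11: wait_s < 488 AND disposition = 'no_answer' → T0
call_id=12: (no match → NULL) → NULL
call_id=13: (no match → NULL) → NULL
call_id=14: (no match → NULL) → NULL
call_id=15: wait_s < 488 AND disposition = 'no_answer' → T0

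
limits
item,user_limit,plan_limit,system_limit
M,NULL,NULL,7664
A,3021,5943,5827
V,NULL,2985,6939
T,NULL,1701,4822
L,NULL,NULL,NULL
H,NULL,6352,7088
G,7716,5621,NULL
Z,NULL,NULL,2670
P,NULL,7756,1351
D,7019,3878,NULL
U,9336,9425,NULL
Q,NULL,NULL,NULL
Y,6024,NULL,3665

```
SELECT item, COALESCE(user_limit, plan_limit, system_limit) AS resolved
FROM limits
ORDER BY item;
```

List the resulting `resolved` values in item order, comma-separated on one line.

3021, 7019, 7716, 6352, NULL, 7664, 7756, NULL, 1701, 9336, 2985, 6024, 2670

item=A: user_limit=3021 → 3021
item=D: user_limit=7019 → 7019
item=G: user_limit=7716 → 7716
item=H: user_limit=NULL, plan_limit=6352 → 6352
item=L: user_limit=NULL, plan_limit=NULL, system_limit=NULL (all NULL) → NULL
item=M: user_limit=NULL, plan_limit=NULL, system_limit=7664 → 7664
item=P: user_limit=NULL, plan_limit=7756 → 7756
item=Q: user_limit=NULL, plan_limit=NULL, system_limit=NULL (all NULL) → NULL
item=T: user_limit=NULL, plan_limit=1701 → 1701
item=U: user_limit=9336 → 9336
item=V: user_limit=NULL, plan_limit=2985 → 2985
item=Y: user_limit=6024 → 6024
item=Z: user_limit=NULL, plan_limit=NULL, system_limit=2670 → 2670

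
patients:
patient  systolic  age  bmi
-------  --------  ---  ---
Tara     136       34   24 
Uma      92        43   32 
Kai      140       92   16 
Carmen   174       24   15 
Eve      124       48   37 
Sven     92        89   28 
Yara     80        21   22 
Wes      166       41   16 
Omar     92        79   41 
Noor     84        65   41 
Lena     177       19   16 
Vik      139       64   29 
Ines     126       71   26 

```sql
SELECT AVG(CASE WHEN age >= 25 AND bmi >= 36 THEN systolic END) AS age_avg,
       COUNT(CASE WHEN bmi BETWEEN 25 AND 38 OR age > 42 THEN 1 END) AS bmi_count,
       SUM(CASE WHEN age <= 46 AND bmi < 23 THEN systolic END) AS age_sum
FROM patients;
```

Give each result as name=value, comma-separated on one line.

[age_avg: age >= 25 AND bmi >= 36]
patient=Tara: ✗
patient=Uma: ✗
patient=Kai: ✗
patient=Carmen: ✗
patient=Eve: ✓ → 124
patient=Sven: ✗
patient=Yara: ✗
patient=Wes: ✗
patient=Omar: ✓ → 92
patient=Noor: ✓ → 84
patient=Lena: ✗
patient=Vik: ✗
patient=Ines: ✗
age_avg = (124 + 92 + 84) / 3 = 100
—
[bmi_count: bmi BETWEEN 25 AND 38 OR age > 42]
patient=Tara: ✗
patient=Uma: ✓ → 1
patient=Kai: ✓ → 1
patient=Carmen: ✗
patient=Eve: ✓ → 1
patient=Sven: ✓ → 1
patient=Yara: ✗
patient=Wes: ✗
patient=Omar: ✓ → 1
patient=Noor: ✓ → 1
patient=Lena: ✗
patient=Vik: ✓ → 1
patient=Ines: ✓ → 1
bmi_count = COUNT(1, 1, 1, 1, 1, 1, 1, 1) = 8
—
[age_sum: age <= 46 AND bmi < 23]
patient=Tara: ✗
patient=Uma: ✗
patient=Kai: ✗
patient=Carmen: ✓ → 174
patient=Eve: ✗
patient=Sven: ✗
patient=Yara: ✓ → 80
patient=Wes: ✓ → 166
patient=Omar: ✗
patient=Noor: ✗
patient=Lena: ✓ → 177
patient=Vik: ✗
patient=Ines: ✗
age_sum = 174 + 80 + 166 + 177 = 597

age_avg=100, bmi_count=8, age_sum=597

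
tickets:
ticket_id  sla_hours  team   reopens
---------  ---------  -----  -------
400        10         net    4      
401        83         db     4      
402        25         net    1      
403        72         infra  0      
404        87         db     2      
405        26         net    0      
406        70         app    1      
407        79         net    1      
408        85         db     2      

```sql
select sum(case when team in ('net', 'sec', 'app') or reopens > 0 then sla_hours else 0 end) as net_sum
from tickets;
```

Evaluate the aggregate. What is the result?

ticket_id=400: ✓ → 10
ticket_id=401: ✓ → 83
ticket_id=402: ✓ → 25
ticket_id=403: ✗
ticket_id=404: ✓ → 87
ticket_id=405: ✓ → 26
ticket_id=406: ✓ → 70
ticket_id=407: ✓ → 79
ticket_id=408: ✓ → 85
net_sum = 10 + 83 + 25 + 87 + 26 + 70 + 79 + 85 = 465

465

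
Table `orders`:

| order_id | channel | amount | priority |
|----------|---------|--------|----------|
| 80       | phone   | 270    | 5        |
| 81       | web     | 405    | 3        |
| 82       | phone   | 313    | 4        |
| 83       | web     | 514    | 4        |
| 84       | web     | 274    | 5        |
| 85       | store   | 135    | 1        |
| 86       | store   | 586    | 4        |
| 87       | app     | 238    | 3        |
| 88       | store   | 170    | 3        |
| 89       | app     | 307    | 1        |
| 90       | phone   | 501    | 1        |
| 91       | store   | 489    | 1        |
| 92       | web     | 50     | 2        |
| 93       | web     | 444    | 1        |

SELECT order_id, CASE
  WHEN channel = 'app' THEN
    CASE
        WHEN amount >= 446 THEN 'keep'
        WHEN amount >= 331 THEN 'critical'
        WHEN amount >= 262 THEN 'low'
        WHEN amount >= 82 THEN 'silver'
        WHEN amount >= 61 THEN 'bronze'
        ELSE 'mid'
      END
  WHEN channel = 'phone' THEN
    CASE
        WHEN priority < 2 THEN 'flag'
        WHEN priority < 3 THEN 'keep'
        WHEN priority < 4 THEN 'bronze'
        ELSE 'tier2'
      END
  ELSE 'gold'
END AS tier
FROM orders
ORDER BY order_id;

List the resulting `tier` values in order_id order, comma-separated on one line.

tier2, gold, tier2, gold, gold, gold, gold, silver, gold, low, flag, gold, gold, gold

order_id=80: channel='phone' → inner[ELSE] → tier2
order_id=81: channel='web' → outer ELSE → gold
order_id=82: channel='phone' → inner[ELSE] → tier2
order_id=83: channel='web' → outer ELSE → gold
order_id=84: channel='web' → outer ELSE → gold
order_id=85: channel='store' → outer ELSE → gold
order_id=86: channel='store' → outer ELSE → gold
order_id=87: channel='app' → inner[amount >= 82] → silver
order_id=88: channel='store' → outer ELSE → gold
order_id=89: channel='app' → inner[amount >= 262] → low
order_id=90: channel='phone' → inner[priority < 2] → flag
order_id=91: channel='store' → outer ELSE → gold
order_id=92: channel='web' → outer ELSE → gold
order_id=93: channel='web' → outer ELSE → gold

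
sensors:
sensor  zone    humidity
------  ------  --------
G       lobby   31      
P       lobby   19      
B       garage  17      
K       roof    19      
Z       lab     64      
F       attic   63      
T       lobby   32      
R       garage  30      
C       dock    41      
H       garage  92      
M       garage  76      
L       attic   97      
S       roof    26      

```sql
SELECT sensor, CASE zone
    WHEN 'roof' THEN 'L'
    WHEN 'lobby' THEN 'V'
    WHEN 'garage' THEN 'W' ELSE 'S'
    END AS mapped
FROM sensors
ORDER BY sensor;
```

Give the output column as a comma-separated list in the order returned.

W, S, S, V, W, L, S, W, V, W, L, V, S

sensor=B: zone='garage' → W
sensor=C: ELSE → S
sensor=F: ELSE → S
sensor=G: zone='lobby' → V
sensor=H: zone='garage' → W
sensor=K: zone='roof' → L
sensor=L: ELSE → S
sensor=M: zone='garage' → W
sensor=P: zone='lobby' → V
sensor=R: zone='garage' → W
sensor=S: zone='roof' → L
sensor=T: zone='lobby' → V
sensor=Z: ELSE → S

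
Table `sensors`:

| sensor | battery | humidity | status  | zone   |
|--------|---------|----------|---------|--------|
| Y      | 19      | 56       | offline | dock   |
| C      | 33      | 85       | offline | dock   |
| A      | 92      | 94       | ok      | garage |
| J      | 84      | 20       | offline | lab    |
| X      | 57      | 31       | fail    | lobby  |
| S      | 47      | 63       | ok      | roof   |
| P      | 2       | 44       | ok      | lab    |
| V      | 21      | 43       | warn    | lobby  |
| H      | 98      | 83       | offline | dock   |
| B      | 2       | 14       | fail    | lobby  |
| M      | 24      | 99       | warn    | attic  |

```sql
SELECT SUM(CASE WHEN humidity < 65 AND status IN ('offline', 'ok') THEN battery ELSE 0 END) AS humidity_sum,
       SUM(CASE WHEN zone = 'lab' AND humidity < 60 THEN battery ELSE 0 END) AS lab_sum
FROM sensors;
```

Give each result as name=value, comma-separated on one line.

humidity_sum=152, lab_sum=86

[humidity_sum: humidity < 65 AND status IN ('offline', 'ok')]
sensor=Y: ✓ → 19
sensor=C: ✗
sensor=A: ✗
sensor=J: ✓ → 84
sensor=X: ✗
sensor=S: ✓ → 47
sensor=P: ✓ → 2
sensor=V: ✗
sensor=H: ✗
sensor=B: ✗
sensor=M: ✗
humidity_sum = 19 + 84 + 47 + 2 = 152
—
[lab_sum: zone = 'lab' AND humidity < 60]
sensor=Y: ✗
sensor=C: ✗
sensor=A: ✗
sensor=J: ✓ → 84
sensor=X: ✗
sensor=S: ✗
sensor=P: ✓ → 2
sensor=V: ✗
sensor=H: ✗
sensor=B: ✗
sensor=M: ✗
lab_sum = 84 + 2 = 86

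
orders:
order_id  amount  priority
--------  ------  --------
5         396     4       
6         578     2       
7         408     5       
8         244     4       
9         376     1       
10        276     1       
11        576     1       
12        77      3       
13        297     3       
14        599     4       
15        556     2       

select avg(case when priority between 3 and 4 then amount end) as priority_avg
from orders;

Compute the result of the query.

order_id=5: ✓ → 396
order_id=6: ✗
order_id=7: ✗
order_id=8: ✓ → 244
order_id=9: ✗
order_id=10: ✗
order_id=11: ✗
order_id=12: ✓ → 77
order_id=13: ✓ → 297
order_id=14: ✓ → 599
order_id=15: ✗
priority_avg = (396 + 244 + 77 + 297 + 599) / 5 = 322.6

322.6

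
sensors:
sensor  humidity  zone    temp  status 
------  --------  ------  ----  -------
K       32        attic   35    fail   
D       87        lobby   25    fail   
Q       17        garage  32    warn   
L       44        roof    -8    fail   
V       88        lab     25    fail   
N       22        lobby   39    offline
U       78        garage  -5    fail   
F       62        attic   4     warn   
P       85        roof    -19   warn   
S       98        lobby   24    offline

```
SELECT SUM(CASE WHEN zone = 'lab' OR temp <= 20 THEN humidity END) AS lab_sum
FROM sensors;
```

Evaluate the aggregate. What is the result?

357

sensor=K: ✗
sensor=D: ✗
sensor=Q: ✗
sensor=L: ✓ → 44
sensor=V: ✓ → 88
sensor=N: ✗
sensor=U: ✓ → 78
sensor=F: ✓ → 62
sensor=P: ✓ → 85
sensor=S: ✗
lab_sum = 44 + 88 + 78 + 62 + 85 = 357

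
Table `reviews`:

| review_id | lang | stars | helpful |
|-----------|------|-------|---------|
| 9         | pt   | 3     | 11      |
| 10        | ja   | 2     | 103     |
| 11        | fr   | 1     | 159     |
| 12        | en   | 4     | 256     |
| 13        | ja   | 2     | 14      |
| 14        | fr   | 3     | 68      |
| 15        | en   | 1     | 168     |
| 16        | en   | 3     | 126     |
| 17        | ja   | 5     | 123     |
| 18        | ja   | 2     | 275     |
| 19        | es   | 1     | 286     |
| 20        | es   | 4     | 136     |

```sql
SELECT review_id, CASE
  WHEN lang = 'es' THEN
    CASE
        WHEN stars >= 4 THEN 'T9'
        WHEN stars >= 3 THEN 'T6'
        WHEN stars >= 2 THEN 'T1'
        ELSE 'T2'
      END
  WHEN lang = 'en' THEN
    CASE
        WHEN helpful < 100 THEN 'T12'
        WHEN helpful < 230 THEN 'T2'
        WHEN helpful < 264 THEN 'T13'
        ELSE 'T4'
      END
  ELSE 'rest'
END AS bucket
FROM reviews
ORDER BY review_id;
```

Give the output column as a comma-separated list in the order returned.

review_id=9: lang='pt' → outer ELSE → rest
review_id=10: lang='ja' → outer ELSE → rest
review_id=11: lang='fr' → outer ELSE → rest
review_id=12: lang='en' → inner[helpful < 264] → T13
review_id=13: lang='ja' → outer ELSE → rest
review_id=14: lang='fr' → outer ELSE → rest
review_id=15: lang='en' → inner[helpful < 230] → T2
review_id=16: lang='en' → inner[helpful < 230] → T2
review_id=17: lang='ja' → outer ELSE → rest
review_id=18: lang='ja' → outer ELSE → rest
review_id=19: lang='es' → inner[ELSE] → T2
review_id=20: lang='es' → inner[stars >= 4] → T9

rest, rest, rest, T13, rest, rest, T2, T2, rest, rest, T2, T9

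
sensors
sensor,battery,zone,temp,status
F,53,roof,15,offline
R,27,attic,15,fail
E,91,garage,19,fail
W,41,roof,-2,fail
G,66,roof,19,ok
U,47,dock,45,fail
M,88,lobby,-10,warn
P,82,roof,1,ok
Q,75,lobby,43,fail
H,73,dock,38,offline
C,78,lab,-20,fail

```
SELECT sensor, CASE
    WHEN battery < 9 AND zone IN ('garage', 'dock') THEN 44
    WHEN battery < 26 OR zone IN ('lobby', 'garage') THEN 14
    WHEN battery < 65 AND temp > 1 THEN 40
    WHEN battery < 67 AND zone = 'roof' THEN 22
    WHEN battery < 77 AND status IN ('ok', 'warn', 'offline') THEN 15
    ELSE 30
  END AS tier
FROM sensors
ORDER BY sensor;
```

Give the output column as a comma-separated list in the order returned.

sensor=C: ELSE → 30
sensor=E: battery < 26 OR zone IN ('lobby', 'garage') → 14
sensor=F: battery < 65 AND temp > 1 → 40
sensor=G: battery < 67 AND zone = 'roof' → 22
sensor=H: battery < 77 AND status IN ('ok', 'warn', 'offline') → 15
sensor=M: battery < 26 OR zone IN ('lobby', 'garage') → 14
sensor=P: ELSE → 30
sensor=Q: battery < 26 OR zone IN ('lobby', 'garage') → 14
sensor=R: battery < 65 AND temp > 1 → 40
sensor=U: battery < 65 AND temp > 1 → 40
sensor=W: battery < 67 AND zone = 'roof' → 22

30, 14, 40, 22, 15, 14, 30, 14, 40, 40, 22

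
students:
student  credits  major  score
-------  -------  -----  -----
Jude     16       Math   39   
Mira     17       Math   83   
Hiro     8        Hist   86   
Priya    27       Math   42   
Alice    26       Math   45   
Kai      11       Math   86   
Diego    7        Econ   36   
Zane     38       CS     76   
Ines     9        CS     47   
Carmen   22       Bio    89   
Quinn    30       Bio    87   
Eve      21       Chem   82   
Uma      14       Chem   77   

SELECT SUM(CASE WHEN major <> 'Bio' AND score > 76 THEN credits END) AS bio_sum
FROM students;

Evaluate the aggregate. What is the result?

student=Jude: ✗
student=Mira: ✓ → 17
student=Hiro: ✓ → 8
student=Priya: ✗
student=Alice: ✗
student=Kai: ✓ → 11
student=Diego: ✗
student=Zane: ✗
student=Ines: ✗
student=Carmen: ✗
student=Quinn: ✗
student=Eve: ✓ → 21
student=Uma: ✓ → 14
bio_sum = 17 + 8 + 11 + 21 + 14 = 71

71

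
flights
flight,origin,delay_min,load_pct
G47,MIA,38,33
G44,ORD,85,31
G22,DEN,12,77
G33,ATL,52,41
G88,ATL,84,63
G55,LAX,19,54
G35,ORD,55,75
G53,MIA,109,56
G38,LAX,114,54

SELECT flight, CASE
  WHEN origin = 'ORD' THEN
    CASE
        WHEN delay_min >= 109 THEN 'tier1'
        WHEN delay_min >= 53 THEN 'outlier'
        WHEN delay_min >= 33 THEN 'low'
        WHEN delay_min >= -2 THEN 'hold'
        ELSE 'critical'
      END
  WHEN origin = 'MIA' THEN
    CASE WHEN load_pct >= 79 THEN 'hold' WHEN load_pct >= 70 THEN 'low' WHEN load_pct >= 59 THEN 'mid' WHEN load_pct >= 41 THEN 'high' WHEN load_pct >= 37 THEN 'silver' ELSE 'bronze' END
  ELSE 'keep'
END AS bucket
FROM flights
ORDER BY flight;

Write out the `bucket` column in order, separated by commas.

keep, keep, outlier, keep, outlier, bronze, high, keep, keep

flight=G22: origin='DEN' → outer ELSE → keep
flight=G33: origin='ATL' → outer ELSE → keep
flight=G35: origin='ORD' → inner[delay_min >= 53] → outlier
flight=G38: origin='LAX' → outer ELSE → keep
flight=G44: origin='ORD' → inner[delay_min >= 53] → outlier
flight=G47: origin='MIA' → inner[ELSE] → bronze
flight=G53: origin='MIA' → inner[load_pct >= 41] → high
flight=G55: origin='LAX' → outer ELSE → keep
flight=G88: origin='ATL' → outer ELSE → keep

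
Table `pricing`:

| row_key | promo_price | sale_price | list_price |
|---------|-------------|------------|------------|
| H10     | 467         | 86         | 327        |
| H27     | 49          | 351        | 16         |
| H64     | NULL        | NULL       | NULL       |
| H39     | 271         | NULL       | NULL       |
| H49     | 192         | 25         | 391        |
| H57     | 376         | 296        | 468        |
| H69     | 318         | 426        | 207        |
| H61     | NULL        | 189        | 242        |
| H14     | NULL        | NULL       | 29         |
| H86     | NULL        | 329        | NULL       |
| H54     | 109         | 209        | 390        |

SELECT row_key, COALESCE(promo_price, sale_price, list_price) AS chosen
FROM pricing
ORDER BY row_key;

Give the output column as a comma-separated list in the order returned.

row_key=H10: promo_price=467 → 467
row_key=H14: promo_price=NULL, sale_price=NULL, list_price=29 → 29
row_key=H27: promo_price=49 → 49
row_key=H39: promo_price=271 → 271
row_key=H49: promo_price=192 → 192
row_key=H54: promo_price=109 → 109
row_key=H57: promo_price=376 → 376
row_key=H61: promo_price=NULL, sale_price=189 → 189
row_key=H64: promo_price=NULL, sale_price=NULL, list_price=NULL (all NULL) → NULL
row_key=H69: promo_price=318 → 318
row_key=H86: promo_price=NULL, sale_price=329 → 329

467, 29, 49, 271, 192, 109, 376, 189, NULL, 318, 329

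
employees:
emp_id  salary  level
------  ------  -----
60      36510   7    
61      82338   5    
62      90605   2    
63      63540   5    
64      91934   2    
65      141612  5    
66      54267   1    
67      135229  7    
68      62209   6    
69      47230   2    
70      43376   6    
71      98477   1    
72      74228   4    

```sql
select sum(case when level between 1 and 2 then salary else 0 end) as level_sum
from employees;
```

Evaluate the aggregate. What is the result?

emp_id=60: ✗
emp_id=61: ✗
emp_id=62: ✓ → 90605
emp_id=63: ✗
emp_id=64: ✓ → 91934
emp_id=65: ✗
emp_id=66: ✓ → 54267
emp_id=67: ✗
emp_id=68: ✗
emp_id=69: ✓ → 47230
emp_id=70: ✗
emp_id=71: ✓ → 98477
emp_id=72: ✗
level_sum = 90605 + 91934 + 54267 + 47230 + 98477 = 382513

382513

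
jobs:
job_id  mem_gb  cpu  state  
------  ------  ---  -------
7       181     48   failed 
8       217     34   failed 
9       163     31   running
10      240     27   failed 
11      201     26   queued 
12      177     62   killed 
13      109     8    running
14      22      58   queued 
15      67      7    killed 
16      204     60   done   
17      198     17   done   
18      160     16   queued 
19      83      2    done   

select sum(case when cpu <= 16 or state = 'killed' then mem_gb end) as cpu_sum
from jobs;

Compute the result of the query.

596

job_id=7: ✗
job_id=8: ✗
job_id=9: ✗
job_id=10: ✗
job_id=11: ✗
job_id=12: ✓ → 177
job_id=13: ✓ → 109
job_id=14: ✗
job_id=15: ✓ → 67
job_id=16: ✗
job_id=17: ✗
job_id=18: ✓ → 160
job_id=19: ✓ → 83
cpu_sum = 177 + 109 + 67 + 160 + 83 = 596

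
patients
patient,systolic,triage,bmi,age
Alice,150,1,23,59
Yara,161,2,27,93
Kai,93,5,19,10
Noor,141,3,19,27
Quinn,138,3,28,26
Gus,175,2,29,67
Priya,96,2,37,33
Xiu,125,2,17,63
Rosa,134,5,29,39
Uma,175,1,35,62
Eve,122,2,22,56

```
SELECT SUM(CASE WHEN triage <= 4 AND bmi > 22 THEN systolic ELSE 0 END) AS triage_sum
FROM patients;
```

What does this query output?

patient=Alice: ✓ → 150
patient=Yara: ✓ → 161
patient=Kai: ✗
patient=Noor: ✗
patient=Quinn: ✓ → 138
patient=Gus: ✓ → 175
patient=Priya: ✓ → 96
patient=Xiu: ✗
patient=Rosa: ✗
patient=Uma: ✓ → 175
patient=Eve: ✗
triage_sum = 150 + 161 + 138 + 175 + 96 + 175 = 895

895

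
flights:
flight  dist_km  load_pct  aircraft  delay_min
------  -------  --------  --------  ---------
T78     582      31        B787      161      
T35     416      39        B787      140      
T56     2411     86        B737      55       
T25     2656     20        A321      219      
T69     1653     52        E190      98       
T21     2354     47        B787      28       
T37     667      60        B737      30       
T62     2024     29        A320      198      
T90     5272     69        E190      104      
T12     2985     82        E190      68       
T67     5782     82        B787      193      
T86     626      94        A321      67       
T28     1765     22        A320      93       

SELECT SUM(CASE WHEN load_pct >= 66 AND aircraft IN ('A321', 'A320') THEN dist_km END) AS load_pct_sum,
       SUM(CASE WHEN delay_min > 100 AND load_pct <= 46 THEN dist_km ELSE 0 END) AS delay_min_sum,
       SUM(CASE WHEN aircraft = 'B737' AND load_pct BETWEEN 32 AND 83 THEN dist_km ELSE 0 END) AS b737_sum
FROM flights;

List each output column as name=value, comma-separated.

[load_pct_sum: load_pct >= 66 AND aircraft IN ('A321', 'A320')]
flight=T78: ✗
flight=T35: ✗
flight=T56: ✗
flight=T25: ✗
flight=T69: ✗
flight=T21: ✗
flight=T37: ✗
flight=T62: ✗
flight=T90: ✗
flight=T12: ✗
flight=T67: ✗
flight=T86: ✓ → 626
flight=T28: ✗
load_pct_sum = 626
—
[delay_min_sum: delay_min > 100 AND load_pct <= 46]
flight=T78: ✓ → 582
flight=T35: ✓ → 416
flight=T56: ✗
flight=T25: ✓ → 2656
flight=T69: ✗
flight=T21: ✗
flight=T37: ✗
flight=T62: ✓ → 2024
flight=T90: ✗
flight=T12: ✗
flight=T67: ✗
flight=T86: ✗
flight=T28: ✗
delay_min_sum = 582 + 416 + 2656 + 2024 = 5678
—
[b737_sum: aircraft = 'B737' AND load_pct BETWEEN 32 AND 83]
flight=T78: ✗
flight=T35: ✗
flight=T56: ✗
flight=T25: ✗
flight=T69: ✗
flight=T21: ✗
flight=T37: ✓ → 667
flight=T62: ✗
flight=T90: ✗
flight=T12: ✗
flight=T67: ✗
flight=T86: ✗
flight=T28: ✗
b737_sum = 667

load_pct_sum=626, delay_min_sum=5678, b737_sum=667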